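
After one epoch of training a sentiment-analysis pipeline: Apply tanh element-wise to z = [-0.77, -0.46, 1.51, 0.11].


tanh(-0.77) = -0.6469
tanh(-0.46) = -0.4301
tanh(1.51) = 0.9069
tanh(0.11) = 0.1096
result = [-0.6469, -0.4301, 0.9069, 0.1096]

[-0.6469, -0.4301, 0.9069, 0.1096]


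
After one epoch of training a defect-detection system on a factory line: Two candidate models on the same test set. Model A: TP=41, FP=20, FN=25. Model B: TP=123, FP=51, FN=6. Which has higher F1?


Model A: P=41/61=0.6721, R=41/66=0.6212, F1=2PR/(P+R)=2TP/(2TP+FP+FN)=82/127=0.6457
Model B: P=123/174=0.7069, R=123/129=0.9535, F1=2PR/(P+R)=2TP/(2TP+FP+FN)=246/303=0.8119
0.6457 < 0.8119 → Model B

Model B


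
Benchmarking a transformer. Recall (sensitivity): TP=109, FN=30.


Recall = TP/(TP+FN)
= 109/(109+30)
= 109/139 = 78.42%

78.42%


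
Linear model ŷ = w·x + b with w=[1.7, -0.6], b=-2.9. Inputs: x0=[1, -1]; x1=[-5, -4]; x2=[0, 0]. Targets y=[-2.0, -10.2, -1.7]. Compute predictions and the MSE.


ŷ0 = (1.7)·(1) + (-0.6)·(-1) - 2.9 = -0.6
ŷ1 = (1.7)·(-5) + (-0.6)·(-4) - 2.9 = -9.0
ŷ2 = (1.7)·(0) + (-0.6)·(0) - 2.9 = -2.9
errors² = [1.96, 1.44, 1.44]
MSE = 4.8400/3 = 1.6133

1.6133


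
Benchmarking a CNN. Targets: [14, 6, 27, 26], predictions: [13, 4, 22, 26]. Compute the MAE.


Absolute errors: |14-13|=1, |6-4|=2, |27-22|=5, |26-26|=0
Sum = 8
MAE = 8/4 = 2

2


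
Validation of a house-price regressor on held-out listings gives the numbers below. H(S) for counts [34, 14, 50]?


Probabilities: [34/98, 14/98, 50/98] ≈ [0.3469, 0.1429, 0.5102]
H = -((34/98)·log₂(34/98) + (14/98)·log₂(14/98) + (50/98)·log₂(50/98))
  = 1.4262 bits

1.4262 bits


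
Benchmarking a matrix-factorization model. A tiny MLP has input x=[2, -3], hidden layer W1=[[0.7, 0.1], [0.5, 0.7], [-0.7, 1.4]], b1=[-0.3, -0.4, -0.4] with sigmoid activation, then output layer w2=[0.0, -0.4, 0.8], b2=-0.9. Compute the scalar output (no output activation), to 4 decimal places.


z1[0] = (0.7)·(2) + (0.1)·(-3) - 0.3 = 0.8
z1[1] = (0.5)·(2) + (0.7)·(-3) - 0.4 = -1.5
z1[2] = (-0.7)·(2) + (1.4)·(-3) - 0.4 = -6.0
h = sigmoid(z1) = [0.69, 0.1824, 0.0025]
output = (0.0)·(0.69) + (-0.4)·(0.1824) + (0.8)·(0.0025) - 0.9 = -0.971

-0.971


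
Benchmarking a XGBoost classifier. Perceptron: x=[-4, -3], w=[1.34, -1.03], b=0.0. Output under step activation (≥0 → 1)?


z = (-4)·(1.34) + (-3)·(-1.03) + 0.0
  = -2.27
step(z) = 0 (z<0)

0


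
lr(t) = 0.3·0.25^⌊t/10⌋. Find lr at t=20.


n_drops = ⌊20/10⌋ = 2
lr = 0.3·0.25^2 = 0.3·0.0625 = 0.01875

0.01875


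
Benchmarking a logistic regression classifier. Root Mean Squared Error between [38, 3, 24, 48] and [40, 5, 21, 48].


MSE = 17/4 = 4.25
RMSE = √(17/4) = 2.0616

2.0616


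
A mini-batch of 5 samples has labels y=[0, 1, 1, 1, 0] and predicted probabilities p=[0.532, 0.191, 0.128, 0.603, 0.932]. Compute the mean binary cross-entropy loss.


L[0] = -ln(1-0.532) = -ln(0.468) = 0.7593
L[1] = -ln(0.191) = 1.6555
L[2] = -ln(0.128) = 2.0557
L[3] = -ln(0.603) = 0.5058
L[4] = -ln(1-0.932) = -ln(0.068) = 2.6882
mean = (0.7593 + 1.6555 + 2.0557 + 0.5058 + 2.6882)/5 = 1.5329

1.5329


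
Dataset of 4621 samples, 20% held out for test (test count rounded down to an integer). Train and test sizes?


Test = ⌊4621·20/100⌋ = 924
Train = 4621 - 924 = 3697

Train: 3697, Test: 924


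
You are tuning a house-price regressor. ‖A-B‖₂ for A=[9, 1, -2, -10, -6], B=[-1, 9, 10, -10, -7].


d = √((9+ 1)² + (1-9)² + (-2-10)² + (-10+ 10)² + (-6+ 7)²)
  = √(100 + 64 + 144 + 0 + 1)
  = √309 = 17.5784

17.5784


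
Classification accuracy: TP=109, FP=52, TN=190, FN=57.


Accuracy = (TP+TN)/(TP+TN+FP+FN)
= (109+190)/(408)
= 299/408 = 73.28%

73.28%


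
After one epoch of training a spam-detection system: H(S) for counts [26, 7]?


Probabilities: [26/33, 7/33] ≈ [0.7879, 0.2121]
H = -((26/33)·log₂(26/33) + (7/33)·log₂(7/33))
  = 0.7455 bits

0.7455 bits


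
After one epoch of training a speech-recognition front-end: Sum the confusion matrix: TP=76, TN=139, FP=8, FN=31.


Total = TP + TN + FP + FN
= 76 + 139 + 8 + 31
= 254
(Predicted positive: 84, predicted negative: 170)

254


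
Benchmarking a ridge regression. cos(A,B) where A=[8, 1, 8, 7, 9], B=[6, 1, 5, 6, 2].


A·B = 8·6 + 1·1 + 8·5 + 7·6 + 9·2 = 149
‖A‖ = √259 = 16.0935, ‖B‖ = √102 = 10.0995
cos = 149/(√259·√102) = 149/√26418 = 0.9167

0.9167


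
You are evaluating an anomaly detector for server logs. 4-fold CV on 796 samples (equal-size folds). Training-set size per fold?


Fold size = 796/4 = 199
Training per fold = 796 - 199 = 597

597


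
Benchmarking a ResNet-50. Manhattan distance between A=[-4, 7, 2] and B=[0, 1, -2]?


d = |-4-0| + |7-1| + |2+ 2|
  = 4 + 6 + 4
  = 14

14


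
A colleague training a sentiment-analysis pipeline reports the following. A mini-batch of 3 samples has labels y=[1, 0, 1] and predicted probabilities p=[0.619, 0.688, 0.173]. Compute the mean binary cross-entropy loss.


L[0] = -ln(0.619) = 0.4797
L[1] = -ln(1-0.688) = -ln(0.312) = 1.1648
L[2] = -ln(0.173) = 1.7545
mean = (0.4797 + 1.1648 + 1.7545)/3 = 1.133

1.133


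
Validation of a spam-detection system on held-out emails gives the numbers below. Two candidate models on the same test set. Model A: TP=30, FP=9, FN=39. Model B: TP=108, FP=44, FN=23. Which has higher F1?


Model A: P=30/39=0.7692, R=30/69=0.4348, F1=2PR/(P+R)=2TP/(2TP+FP+FN)=60/108=0.5556
Model B: P=108/152=0.7105, R=108/131=0.8244, F1=2PR/(P+R)=2TP/(2TP+FP+FN)=216/283=0.7633
0.5556 < 0.7633 → Model B

Model B


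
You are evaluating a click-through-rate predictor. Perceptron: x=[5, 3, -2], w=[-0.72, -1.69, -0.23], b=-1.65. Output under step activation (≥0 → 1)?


z = (5)·(-0.72) + (3)·(-1.69) + (-2)·(-0.23) - 1.65
  = -9.86
step(z) = 0 (z<0)

0


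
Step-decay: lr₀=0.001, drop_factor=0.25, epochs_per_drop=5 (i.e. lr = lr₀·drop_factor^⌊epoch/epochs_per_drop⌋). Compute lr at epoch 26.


n_drops = ⌊26/5⌋ = 5
lr = 0.001·0.25^5 = 0.001·0.0009765625 = 0.0000009765625

0.0000009765625


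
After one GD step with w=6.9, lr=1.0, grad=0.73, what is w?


w_new = w - α·∇
= 6.9 - 1.0·0.73
= 6.9 - 0.73
= 6.17

6.17


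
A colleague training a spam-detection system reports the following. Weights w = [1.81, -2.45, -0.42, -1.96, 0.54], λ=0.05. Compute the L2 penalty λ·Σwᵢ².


‖w‖₂² = (1.81)² + (-2.45)² + (-0.42)² + (-1.96)² + (0.54)²
     = 3.2761 + 6.0025 + 0.1764 + 3.8416 + 0.2916
     = 13.5882
λ·‖w‖₂² = 0.05·13.5882 = 0.67941

0.67941


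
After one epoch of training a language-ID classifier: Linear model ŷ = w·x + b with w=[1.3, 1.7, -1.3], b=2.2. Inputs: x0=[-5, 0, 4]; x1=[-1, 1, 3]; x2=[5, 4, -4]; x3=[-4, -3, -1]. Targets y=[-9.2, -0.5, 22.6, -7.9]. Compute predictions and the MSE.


ŷ0 = (1.3)·(-5) + (1.7)·(0) + (-1.3)·(4) + 2.2 = -9.5
ŷ1 = (1.3)·(-1) + (1.7)·(1) + (-1.3)·(3) + 2.2 = -1.3
ŷ2 = (1.3)·(5) + (1.7)·(4) + (-1.3)·(-4) + 2.2 = 20.7
ŷ3 = (1.3)·(-4) + (1.7)·(-3) + (-1.3)·(-1) + 2.2 = -6.8
errors² = [0.09, 0.64, 3.61, 1.21]
MSE = 5.5500/4 = 1.3875

1.3875


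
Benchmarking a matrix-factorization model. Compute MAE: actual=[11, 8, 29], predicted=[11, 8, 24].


Absolute errors: |11-11|=0, |8-8|=0, |29-24|=5
Sum = 5
MAE = 5/3 = 5/3

5/3


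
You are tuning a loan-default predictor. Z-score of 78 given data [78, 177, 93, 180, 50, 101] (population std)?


μ = 113.1667, σ = 48.8584
z = (78 - 113.1667)/48.8584 = -0.7198

-0.7198


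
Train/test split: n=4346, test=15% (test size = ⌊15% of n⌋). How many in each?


Test = ⌊4346·15/100⌋ = 651
Train = 4346 - 651 = 3695

Train: 3695, Test: 651


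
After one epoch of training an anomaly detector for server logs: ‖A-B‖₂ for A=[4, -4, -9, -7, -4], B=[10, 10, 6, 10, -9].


d = √((4-10)² + (-4-10)² + (-9-6)² + (-7-10)² + (-4+ 9)²)
  = √(36 + 196 + 225 + 289 + 25)
  = √771 = 27.7669

27.7669


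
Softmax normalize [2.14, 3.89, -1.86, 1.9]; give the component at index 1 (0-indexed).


Exponentials: e^2.14=8.4994, e^3.89=48.9109, e^-1.86=0.1557, e^1.9=6.6859
Sum = 64.2519
Softmax = [0.1323, 0.7612, 0.0024, 0.1041]
p[1] = 48.9109/64.2519 = 0.7612

0.7612


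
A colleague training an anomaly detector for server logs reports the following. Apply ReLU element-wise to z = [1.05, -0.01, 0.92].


ReLU(1.05) = max(0, 1.05) = 1.05
ReLU(-0.01) = max(0, -0.01) = 0.0
ReLU(0.92) = max(0, 0.92) = 0.92
result = [1.05, 0.0, 0.92]

[1.05, 0.0, 0.92]


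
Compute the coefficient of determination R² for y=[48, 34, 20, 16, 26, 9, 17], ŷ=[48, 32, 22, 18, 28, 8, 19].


ȳ = 24.2857
SS_res = Σ(y-ŷ)² = 21
SS_tot = Σ(y-ȳ)² = 1033.43
R² = 1 - SS_res/SS_tot = 1 - 0.0203 = 0.9797

0.9797


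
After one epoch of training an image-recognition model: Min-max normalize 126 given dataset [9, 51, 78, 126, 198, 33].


min=9, max=198
(126-9)/(198-9) = 117/189 = 0.619

0.619


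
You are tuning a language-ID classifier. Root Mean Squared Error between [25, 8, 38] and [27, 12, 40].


MSE = 24/3 = 8
RMSE = √(24/3) = 2.8284

2.8284


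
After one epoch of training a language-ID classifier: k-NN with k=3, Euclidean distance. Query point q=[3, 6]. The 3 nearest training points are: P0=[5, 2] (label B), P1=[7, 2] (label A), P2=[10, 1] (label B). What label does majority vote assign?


d(q,P0) = 4.4721  (label B)
d(q,P1) = 5.6569  (label A)
d(q,P2) = 8.6023  (label B)
Votes: A=1, B=2
Majority → B

B


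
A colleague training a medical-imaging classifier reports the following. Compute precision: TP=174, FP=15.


Precision = TP/(TP+FP)
= 174/(174+15)
= 174/189 = 92.06%

92.06%


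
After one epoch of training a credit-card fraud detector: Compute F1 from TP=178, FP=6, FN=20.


Precision = 178/184 = 0.9674
Recall = 178/198 = 0.899
F1 = 2·P·R/(P+R) = 2·TP/(2·TP+FP+FN) = 356/(356+6+20) = 356/382 = 0.9319

0.9319


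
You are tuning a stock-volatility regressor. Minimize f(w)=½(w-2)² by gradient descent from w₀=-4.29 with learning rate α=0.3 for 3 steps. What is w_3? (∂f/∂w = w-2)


step 1: grad = -4.29-2 = -6.29; w = -4.29 - 0.3·(-6.29) = -2.403
step 2: grad = -2.403-2 = -4.403; w = -2.403 - 0.3·(-4.403) = -1.0821
step 3: grad = -1.0821-2 = -3.0821; w = -1.0821 - 0.3·(-3.0821) = -0.15747

-0.15747


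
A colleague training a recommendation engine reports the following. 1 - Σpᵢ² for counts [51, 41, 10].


Probabilities: [51/102, 41/102, 10/102] ≈ [0.5, 0.402, 0.098]
Σpᵢ² = (2601 + 1681 + 100)/102² = 4382/10404
Gini = 1 - Σpᵢ² = 1 - 4382/10404 = 0.5788

0.5788


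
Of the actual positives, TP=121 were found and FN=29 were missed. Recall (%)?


Recall = TP/(TP+FN)
= 121/(121+29)
= 121/150 = 80.67%

80.67%


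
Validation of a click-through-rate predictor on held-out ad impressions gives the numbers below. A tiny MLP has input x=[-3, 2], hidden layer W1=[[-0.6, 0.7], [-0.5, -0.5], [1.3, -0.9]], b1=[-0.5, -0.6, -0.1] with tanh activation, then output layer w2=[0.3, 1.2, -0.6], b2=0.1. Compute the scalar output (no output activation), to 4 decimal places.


z1[0] = (-0.6)·(-3) + (0.7)·(2) - 0.5 = 2.7
z1[1] = (-0.5)·(-3) + (-0.5)·(2) - 0.6 = -0.1
z1[2] = (1.3)·(-3) + (-0.9)·(2) - 0.1 = -5.8
h = tanh(z1) = [0.991, -0.0997, -1.0]
output = (0.3)·(0.991) + (1.2)·(-0.0997) + (-0.6)·(-1.0) + 0.1 = 0.8777

0.8777


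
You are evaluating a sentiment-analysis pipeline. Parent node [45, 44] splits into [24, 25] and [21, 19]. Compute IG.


Parent = [45, 44], H_parent = 0.9999
H_left = 0.9997 (n=49), H_right = 0.9982 (n=40)
H_children = (49/89)·0.9997 + (40/89)·0.9982 = 0.999
IG = 0.9999 - 0.999 = 0.0009

0.0009


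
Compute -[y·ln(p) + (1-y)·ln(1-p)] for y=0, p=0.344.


BCE = -[y·ln(p) + (1-y)·ln(1-p)]
= -0 - 1·ln(1-0.344)
= -ln(0.656) = 0.4216

0.4216


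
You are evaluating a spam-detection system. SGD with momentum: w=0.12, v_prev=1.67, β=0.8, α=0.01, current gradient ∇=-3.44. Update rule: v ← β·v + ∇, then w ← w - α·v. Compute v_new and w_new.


v_new = 0.8·1.67 - 3.44 = 1.336 - 3.44 = -2.104
w_new = 0.12 - 0.01·-2.104 = 0.12 + 0.02104 = 0.14104

v_new=-2.104, w_new=0.14104


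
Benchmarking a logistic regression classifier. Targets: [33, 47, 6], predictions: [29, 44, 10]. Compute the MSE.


Squared errors: (33-29)²=16, (47-44)²=9, (6-10)²=16
Sum = 41
MSE = 41/3 = 41/3

41/3


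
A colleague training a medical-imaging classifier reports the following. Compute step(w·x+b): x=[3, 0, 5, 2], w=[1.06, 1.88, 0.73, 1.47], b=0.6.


z = (3)·(1.06) + (0)·(1.88) + (5)·(0.73) + (2)·(1.47) + 0.6
  = 10.37
step(z) = 1 (z≥0)

1


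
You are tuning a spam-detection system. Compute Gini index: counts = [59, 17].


Probabilities: [59/76, 17/76] ≈ [0.7763, 0.2237]
Σpᵢ² = (3481 + 289)/76² = 3770/5776
Gini = 1 - Σpᵢ² = 1 - 3770/5776 = 0.3473

0.3473


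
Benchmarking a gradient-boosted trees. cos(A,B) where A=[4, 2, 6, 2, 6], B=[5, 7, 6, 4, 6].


A·B = 4·5 + 2·7 + 6·6 + 2·4 + 6·6 = 114
‖A‖ = √96 = 9.798, ‖B‖ = √162 = 12.7279
cos = 114/(√96·√162) = 114/√15552 = 0.9141

0.9141


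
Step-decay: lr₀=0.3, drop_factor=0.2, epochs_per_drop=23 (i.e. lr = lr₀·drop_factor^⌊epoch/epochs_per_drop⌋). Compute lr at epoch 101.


n_drops = ⌊101/23⌋ = 4
lr = 0.3·0.2^4 = 0.3·0.0016 = 0.00048

0.00048


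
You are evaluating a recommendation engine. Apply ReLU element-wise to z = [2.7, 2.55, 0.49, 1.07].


ReLU(2.7) = max(0, 2.7) = 2.7
ReLU(2.55) = max(0, 2.55) = 2.55
ReLU(0.49) = max(0, 0.49) = 0.49
ReLU(1.07) = max(0, 1.07) = 1.07
result = [2.7, 2.55, 0.49, 1.07]

[2.7, 2.55, 0.49, 1.07]


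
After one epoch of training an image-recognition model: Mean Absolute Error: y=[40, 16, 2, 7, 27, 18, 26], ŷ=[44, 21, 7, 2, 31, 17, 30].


Absolute errors: |40-44|=4, |16-21|=5, |2-7|=5, |7-2|=5, |27-31|=4, |18-17|=1, |26-30|=4
Sum = 28
MAE = 28/7 = 4

4


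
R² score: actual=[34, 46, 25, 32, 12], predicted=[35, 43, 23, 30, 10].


ȳ = 29.8
SS_res = Σ(y-ŷ)² = 22
SS_tot = Σ(y-ȳ)² = 624.8
R² = 1 - SS_res/SS_tot = 1 - 0.0352 = 0.9648

0.9648


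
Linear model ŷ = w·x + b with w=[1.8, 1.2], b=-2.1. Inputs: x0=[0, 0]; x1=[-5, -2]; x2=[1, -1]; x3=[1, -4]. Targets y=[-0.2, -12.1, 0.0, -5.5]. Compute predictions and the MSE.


ŷ0 = (1.8)·(0) + (1.2)·(0) - 2.1 = -2.1
ŷ1 = (1.8)·(-5) + (1.2)·(-2) - 2.1 = -13.5
ŷ2 = (1.8)·(1) + (1.2)·(-1) - 2.1 = -1.5
ŷ3 = (1.8)·(1) + (1.2)·(-4) - 2.1 = -5.1
errors² = [3.61, 1.96, 2.25, 0.16]
MSE = 7.9800/4 = 1.995

1.995


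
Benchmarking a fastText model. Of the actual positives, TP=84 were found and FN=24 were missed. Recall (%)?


Recall = TP/(TP+FN)
= 84/(84+24)
= 84/108 = 77.78%

77.78%


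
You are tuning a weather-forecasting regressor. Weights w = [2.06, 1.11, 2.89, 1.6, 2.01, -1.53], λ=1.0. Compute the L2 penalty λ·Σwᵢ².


‖w‖₂² = (2.06)² + (1.11)² + (2.89)² + (1.6)² + (2.01)² + (-1.53)²
     = 4.2436 + 1.2321 + 8.3521 + 2.56 + 4.0401 + 2.3409
     = 22.7688
λ·‖w‖₂² = 1.0·22.7688 = 22.7688

22.7688


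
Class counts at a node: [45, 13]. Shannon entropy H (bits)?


Probabilities: [45/58, 13/58] ≈ [0.7759, 0.2241]
H = -((45/58)·log₂(45/58) + (13/58)·log₂(13/58))
  = 0.7677 bits

0.7677 bits


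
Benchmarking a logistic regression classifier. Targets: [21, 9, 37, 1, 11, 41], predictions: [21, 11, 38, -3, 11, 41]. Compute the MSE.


Squared errors: (21-21)²=0, (9-11)²=4, (37-38)²=1, (1+ 3)²=16, (11-11)²=0, (41-41)²=0
Sum = 21
MSE = 21/6 = 7/2

7/2


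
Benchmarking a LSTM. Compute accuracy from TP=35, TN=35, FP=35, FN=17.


Accuracy = (TP+TN)/(TP+TN+FP+FN)
= (35+35)/(122)
= 70/122 = 57.38%

57.38%


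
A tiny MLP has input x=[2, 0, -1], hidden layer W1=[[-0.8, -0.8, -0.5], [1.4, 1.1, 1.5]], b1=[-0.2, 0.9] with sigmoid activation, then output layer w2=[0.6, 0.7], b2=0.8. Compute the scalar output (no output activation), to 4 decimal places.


z1[0] = (-0.8)·(2) + (-0.8)·(0) + (-0.5)·(-1) - 0.2 = -1.3
z1[1] = (1.4)·(2) + (1.1)·(0) + (1.5)·(-1) + 0.9 = 2.2
h = sigmoid(z1) = [0.2142, 0.9002]
output = (0.6)·(0.2142) + (0.7)·(0.9002) + 0.8 = 1.5587

1.5587


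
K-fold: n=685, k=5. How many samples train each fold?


Fold size = 685/5 = 137
Training per fold = 685 - 137 = 548

548


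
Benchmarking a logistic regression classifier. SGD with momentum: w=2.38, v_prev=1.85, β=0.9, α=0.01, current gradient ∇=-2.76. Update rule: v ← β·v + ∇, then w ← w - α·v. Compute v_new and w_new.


v_new = 0.9·1.85 - 2.76 = 1.665 - 2.76 = -1.095
w_new = 2.38 - 0.01·-1.095 = 2.38 + 0.01095 = 2.39095

v_new=-1.095, w_new=2.39095


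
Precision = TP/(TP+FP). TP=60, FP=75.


Precision = TP/(TP+FP)
= 60/(60+75)
= 60/135 = 44.44%

44.44%


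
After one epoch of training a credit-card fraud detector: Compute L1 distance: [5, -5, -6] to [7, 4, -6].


d = |5-7| + |-5-4| + |-6+ 6|
  = 2 + 9 + 0
  = 11

11


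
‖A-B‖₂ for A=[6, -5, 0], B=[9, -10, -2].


d = √((6-9)² + (-5+ 10)² + (0+ 2)²)
  = √(9 + 25 + 4)
  = √38 = 6.1644

6.1644


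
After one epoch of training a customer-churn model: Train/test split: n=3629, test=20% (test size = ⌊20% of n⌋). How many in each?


Test = ⌊3629·20/100⌋ = 725
Train = 3629 - 725 = 2904

Train: 2904, Test: 725


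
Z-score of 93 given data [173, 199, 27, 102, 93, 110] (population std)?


μ = 117.3333, σ = 55.9901
z = (93 - 117.3333)/55.9901 = -0.4346

-0.4346


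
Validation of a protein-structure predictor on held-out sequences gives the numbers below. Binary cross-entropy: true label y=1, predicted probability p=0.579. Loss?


BCE = -[y·ln(p) + (1-y)·ln(1-p)]
= -1·ln(0.579) - 0
= -ln(0.579) = 0.5465

0.5465


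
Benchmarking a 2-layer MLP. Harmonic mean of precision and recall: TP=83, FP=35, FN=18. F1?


Precision = 83/118 = 0.7034
Recall = 83/101 = 0.8218
F1 = 2·P·R/(P+R) = 2·TP/(2·TP+FP+FN) = 166/(166+35+18) = 166/219 = 0.758

0.758


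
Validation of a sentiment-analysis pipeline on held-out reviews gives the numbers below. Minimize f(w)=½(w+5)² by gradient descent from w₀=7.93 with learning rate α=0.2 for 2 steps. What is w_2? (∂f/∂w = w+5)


step 1: grad = 7.93+5 = 12.93; w = 7.93 - 0.2·(12.93) = 5.344
step 2: grad = 5.344+5 = 10.344; w = 5.344 - 0.2·(10.344) = 3.2752

3.2752


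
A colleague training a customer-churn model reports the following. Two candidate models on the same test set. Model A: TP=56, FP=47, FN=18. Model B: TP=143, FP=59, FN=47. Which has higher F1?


Model A: P=56/103=0.5437, R=56/74=0.7568, F1=2PR/(P+R)=2TP/(2TP+FP+FN)=112/177=0.6328
Model B: P=143/202=0.7079, R=143/190=0.7526, F1=2PR/(P+R)=2TP/(2TP+FP+FN)=286/392=0.7296
0.6328 < 0.7296 → Model B

Model B


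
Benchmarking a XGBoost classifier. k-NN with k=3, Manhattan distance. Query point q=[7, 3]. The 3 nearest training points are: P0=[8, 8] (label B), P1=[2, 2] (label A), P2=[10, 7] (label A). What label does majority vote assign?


d(q,P0) = 6  (label B)
d(q,P1) = 6  (label A)
d(q,P2) = 7  (label A)
Votes: A=2, B=1
Majority → A

A


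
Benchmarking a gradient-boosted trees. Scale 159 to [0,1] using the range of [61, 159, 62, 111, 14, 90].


min=14, max=159
(159-14)/(159-14) = 145/145 = 1.0

1.0


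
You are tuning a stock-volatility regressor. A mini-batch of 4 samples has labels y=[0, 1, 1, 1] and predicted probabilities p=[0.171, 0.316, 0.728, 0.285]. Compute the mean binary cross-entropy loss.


L[0] = -ln(1-0.171) = -ln(0.829) = 0.1875
L[1] = -ln(0.316) = 1.152
L[2] = -ln(0.728) = 0.3175
L[3] = -ln(0.285) = 1.2553
mean = (0.1875 + 1.152 + 0.3175 + 1.2553)/4 = 0.7281

0.7281


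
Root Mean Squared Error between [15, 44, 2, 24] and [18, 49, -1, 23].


MSE = 44/4 = 11
RMSE = √(44/4) = 3.3166

3.3166


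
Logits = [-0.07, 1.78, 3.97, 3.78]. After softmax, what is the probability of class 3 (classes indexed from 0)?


Exponentials: e^-0.07=0.9324, e^1.78=5.9299, e^3.97=52.9845, e^3.78=43.816
Sum = 103.6628
Softmax = [0.009, 0.0572, 0.5111, 0.4227]
p[3] = 43.816/103.6628 = 0.4227

0.4227


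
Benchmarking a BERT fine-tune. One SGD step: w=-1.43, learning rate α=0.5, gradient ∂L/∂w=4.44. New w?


w_new = w - α·∇
= -1.43 - 0.5·4.44
= -1.43 - 2.22
= -3.65

-3.65


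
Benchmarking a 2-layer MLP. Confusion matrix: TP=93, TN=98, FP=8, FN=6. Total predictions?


Total = TP + TN + FP + FN
= 93 + 98 + 8 + 6
= 205
(Predicted positive: 101, predicted negative: 104)

205


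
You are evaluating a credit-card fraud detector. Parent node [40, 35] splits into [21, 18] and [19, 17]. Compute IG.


Parent = [40, 35], H_parent = 0.9968
H_left = 0.9957 (n=39), H_right = 0.9978 (n=36)
H_children = (39/75)·0.9957 + (36/75)·0.9978 = 0.9967
IG = 0.9968 - 0.9967 = 0.0001

0.0001


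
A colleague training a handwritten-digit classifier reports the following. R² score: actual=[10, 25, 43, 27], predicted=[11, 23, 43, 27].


ȳ = 26.25
SS_res = Σ(y-ŷ)² = 5
SS_tot = Σ(y-ȳ)² = 546.75
R² = 1 - SS_res/SS_tot = 1 - 0.0091 = 0.9909

0.9909


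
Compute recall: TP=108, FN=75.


Recall = TP/(TP+FN)
= 108/(108+75)
= 108/183 = 59.02%

59.02%


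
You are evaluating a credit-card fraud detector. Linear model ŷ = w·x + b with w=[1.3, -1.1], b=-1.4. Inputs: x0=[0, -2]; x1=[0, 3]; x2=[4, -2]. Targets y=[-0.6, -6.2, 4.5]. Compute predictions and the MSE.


ŷ0 = (1.3)·(0) + (-1.1)·(-2) - 1.4 = 0.8
ŷ1 = (1.3)·(0) + (-1.1)·(3) - 1.4 = -4.7
ŷ2 = (1.3)·(4) + (-1.1)·(-2) - 1.4 = 6.0
errors² = [1.96, 2.25, 2.25]
MSE = 6.4600/3 = 2.1533

2.1533


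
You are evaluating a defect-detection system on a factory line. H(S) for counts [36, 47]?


Probabilities: [36/83, 47/83] ≈ [0.4337, 0.5663]
H = -((36/83)·log₂(36/83) + (47/83)·log₂(47/83))
  = 0.9873 bits

0.9873 bits


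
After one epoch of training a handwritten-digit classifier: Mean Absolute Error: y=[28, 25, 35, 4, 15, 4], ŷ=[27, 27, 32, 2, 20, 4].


Absolute errors: |28-27|=1, |25-27|=2, |35-32|=3, |4-2|=2, |15-20|=5, |4-4|=0
Sum = 13
MAE = 13/6 = 13/6

13/6


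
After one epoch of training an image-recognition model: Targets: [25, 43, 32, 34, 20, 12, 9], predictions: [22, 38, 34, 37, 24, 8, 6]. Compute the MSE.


Squared errors: (25-22)²=9, (43-38)²=25, (32-34)²=4, (34-37)²=9, (20-24)²=16, (12-8)²=16, (9-6)²=9
Sum = 88
MSE = 88/7 = 88/7

88/7


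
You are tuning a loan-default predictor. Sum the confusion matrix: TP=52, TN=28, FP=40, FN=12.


Total = TP + TN + FP + FN
= 52 + 28 + 40 + 12
= 132
(Predicted positive: 92, predicted negative: 40)

132


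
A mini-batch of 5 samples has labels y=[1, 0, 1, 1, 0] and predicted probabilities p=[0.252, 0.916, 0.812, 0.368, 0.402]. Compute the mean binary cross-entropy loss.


L[0] = -ln(0.252) = 1.3783
L[1] = -ln(1-0.916) = -ln(0.084) = 2.4769
L[2] = -ln(0.812) = 0.2083
L[3] = -ln(0.368) = 0.9997
L[4] = -ln(1-0.402) = -ln(0.598) = 0.5142
mean = (1.3783 + 2.4769 + 0.2083 + 0.9997 + 0.5142)/5 = 1.1155

1.1155


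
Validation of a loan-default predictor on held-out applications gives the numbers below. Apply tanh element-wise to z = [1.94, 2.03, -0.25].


tanh(1.94) = 0.9595
tanh(2.03) = 0.9661
tanh(-0.25) = -0.2449
result = [0.9595, 0.9661, -0.2449]

[0.9595, 0.9661, -0.2449]


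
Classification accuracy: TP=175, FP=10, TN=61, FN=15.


Accuracy = (TP+TN)/(TP+TN+FP+FN)
= (175+61)/(261)
= 236/261 = 90.42%

90.42%


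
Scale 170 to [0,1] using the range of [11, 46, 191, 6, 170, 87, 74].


min=6, max=191
(170-6)/(191-6) = 164/185 = 0.8865

0.8865


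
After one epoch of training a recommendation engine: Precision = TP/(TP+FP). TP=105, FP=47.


Precision = TP/(TP+FP)
= 105/(105+47)
= 105/152 = 69.08%

69.08%


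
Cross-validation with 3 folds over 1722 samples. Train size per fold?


Fold size = 1722/3 = 574
Training per fold = 1722 - 574 = 1148

1148


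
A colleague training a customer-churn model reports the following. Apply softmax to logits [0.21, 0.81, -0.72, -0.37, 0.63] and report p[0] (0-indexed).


Exponentials: e^0.21=1.2337, e^0.81=2.2479, e^-0.72=0.4868, e^-0.37=0.6907, e^0.63=1.8776
Sum = 6.5367
Softmax = [0.1887, 0.3439, 0.0745, 0.1057, 0.2872]
p[0] = 1.2337/6.5367 = 0.1887

0.1887


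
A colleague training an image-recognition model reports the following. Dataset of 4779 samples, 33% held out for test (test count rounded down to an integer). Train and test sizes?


Test = ⌊4779·33/100⌋ = 1577
Train = 4779 - 1577 = 3202

Train: 3202, Test: 1577


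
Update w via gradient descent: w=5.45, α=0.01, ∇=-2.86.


w_new = w - α·∇
= 5.45 - 0.01·-2.86
= 5.45 + 0.0286
= 5.4786

5.4786


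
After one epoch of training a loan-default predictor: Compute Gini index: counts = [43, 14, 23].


Probabilities: [43/80, 14/80, 23/80] ≈ [0.5375, 0.175, 0.2875]
Σpᵢ² = (1849 + 196 + 529)/80² = 2574/6400
Gini = 1 - Σpᵢ² = 1 - 2574/6400 = 0.5978

0.5978


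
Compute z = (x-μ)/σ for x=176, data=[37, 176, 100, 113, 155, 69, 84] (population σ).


μ = 104.8571, σ = 44.7068
z = (176 - 104.8571)/44.7068 = 1.5913

1.5913


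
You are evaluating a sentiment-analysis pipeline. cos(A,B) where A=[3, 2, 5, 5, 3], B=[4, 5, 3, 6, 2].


A·B = 3·4 + 2·5 + 5·3 + 5·6 + 3·2 = 73
‖A‖ = √72 = 8.4853, ‖B‖ = √90 = 9.4868
cos = 73/(√72·√90) = 73/√6480 = 0.9068

0.9068


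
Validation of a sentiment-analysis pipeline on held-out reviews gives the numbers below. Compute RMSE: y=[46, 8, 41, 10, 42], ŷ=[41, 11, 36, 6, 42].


MSE = 75/5 = 15
RMSE = √(75/5) = 3.873

3.873


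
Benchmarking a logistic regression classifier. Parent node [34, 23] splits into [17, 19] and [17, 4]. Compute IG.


Parent = [34, 23], H_parent = 0.973
H_left = 0.9978 (n=36), H_right = 0.7025 (n=21)
H_children = (36/57)·0.9978 + (21/57)·0.7025 = 0.889
IG = 0.973 - 0.889 = 0.084

0.084


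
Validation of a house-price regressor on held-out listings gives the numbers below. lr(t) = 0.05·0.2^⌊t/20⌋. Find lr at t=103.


n_drops = ⌊103/20⌋ = 5
lr = 0.05·0.2^5 = 0.05·0.00032 = 0.000016

0.000016


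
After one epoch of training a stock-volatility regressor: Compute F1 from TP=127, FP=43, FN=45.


Precision = 127/170 = 0.7471
Recall = 127/172 = 0.7384
F1 = 2·P·R/(P+R) = 2·TP/(2·TP+FP+FN) = 254/(254+43+45) = 254/342 = 0.7427

0.7427


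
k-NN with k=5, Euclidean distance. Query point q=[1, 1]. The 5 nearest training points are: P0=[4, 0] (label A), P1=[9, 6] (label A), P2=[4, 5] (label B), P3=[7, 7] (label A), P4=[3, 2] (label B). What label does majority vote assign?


d(q,P0) = 3.1623  (label A)
d(q,P1) = 9.434  (label A)
d(q,P2) = 5.0  (label B)
d(q,P3) = 8.4853  (label A)
d(q,P4) = 2.2361  (label B)
Votes: A=3, B=2
Majority → A

A


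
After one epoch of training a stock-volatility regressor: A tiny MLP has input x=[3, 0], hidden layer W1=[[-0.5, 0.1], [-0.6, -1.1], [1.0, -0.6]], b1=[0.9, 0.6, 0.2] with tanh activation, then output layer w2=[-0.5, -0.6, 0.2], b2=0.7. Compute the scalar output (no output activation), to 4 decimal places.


z1[0] = (-0.5)·(3) + (0.1)·(0) + 0.9 = -0.6
z1[1] = (-0.6)·(3) + (-1.1)·(0) + 0.6 = -1.2
z1[2] = (1.0)·(3) + (-0.6)·(0) + 0.2 = 3.2
h = tanh(z1) = [-0.537, -0.8337, 0.9967]
output = (-0.5)·(-0.537) + (-0.6)·(-0.8337) + (0.2)·(0.9967) + 0.7 = 1.6681

1.6681


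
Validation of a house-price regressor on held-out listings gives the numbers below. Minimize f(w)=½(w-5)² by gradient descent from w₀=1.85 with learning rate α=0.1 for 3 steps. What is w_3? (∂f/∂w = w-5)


step 1: grad = 1.85-5 = -3.15; w = 1.85 - 0.1·(-3.15) = 2.165
step 2: grad = 2.165-5 = -2.835; w = 2.165 - 0.1·(-2.835) = 2.4485
step 3: grad = 2.4485-5 = -2.5515; w = 2.4485 - 0.1·(-2.5515) = 2.70365

2.70365


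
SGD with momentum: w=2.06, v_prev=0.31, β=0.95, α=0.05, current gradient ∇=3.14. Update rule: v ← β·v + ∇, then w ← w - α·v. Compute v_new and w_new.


v_new = 0.95·0.31 + 3.14 = 0.2945 + 3.14 = 3.4345
w_new = 2.06 - 0.05·3.4345 = 2.06 - 0.171725 = 1.888275

v_new=3.4345, w_new=1.888275


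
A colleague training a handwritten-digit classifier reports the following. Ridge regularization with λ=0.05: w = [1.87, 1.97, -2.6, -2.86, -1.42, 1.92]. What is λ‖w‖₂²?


‖w‖₂² = (1.87)² + (1.97)² + (-2.6)² + (-2.86)² + (-1.42)² + (1.92)²
     = 3.4969 + 3.8809 + 6.76 + 8.1796 + 2.0164 + 3.6864
     = 28.0202
λ·‖w‖₂² = 0.05·28.0202 = 1.40101

1.40101


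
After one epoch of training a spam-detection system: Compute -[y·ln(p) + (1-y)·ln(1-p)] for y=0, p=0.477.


BCE = -[y·ln(p) + (1-y)·ln(1-p)]
= -0 - 1·ln(1-0.477)
= -ln(0.523) = 0.6482

0.6482


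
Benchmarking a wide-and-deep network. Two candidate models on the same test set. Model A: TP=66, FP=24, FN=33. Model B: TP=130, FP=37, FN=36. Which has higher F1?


Model A: P=66/90=0.7333, R=66/99=0.6667, F1=2PR/(P+R)=2TP/(2TP+FP+FN)=132/189=0.6984
Model B: P=130/167=0.7784, R=130/166=0.7831, F1=2PR/(P+R)=2TP/(2TP+FP+FN)=260/333=0.7808
0.6984 < 0.7808 → Model B

Model B


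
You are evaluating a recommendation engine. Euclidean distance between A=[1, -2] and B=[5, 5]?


d = √((1-5)² + (-2-5)²)
  = √(16 + 49)
  = √65 = 8.0623

8.0623


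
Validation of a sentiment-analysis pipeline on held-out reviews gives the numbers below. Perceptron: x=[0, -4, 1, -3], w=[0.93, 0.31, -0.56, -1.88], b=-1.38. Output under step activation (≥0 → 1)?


z = (0)·(0.93) + (-4)·(0.31) + (1)·(-0.56) + (-3)·(-1.88) - 1.38
  = 2.46
step(z) = 1 (z≥0)

1


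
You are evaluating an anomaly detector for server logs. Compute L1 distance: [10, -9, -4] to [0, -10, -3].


d = |10-0| + |-9+ 10| + |-4+ 3|
  = 10 + 1 + 1
  = 12

12


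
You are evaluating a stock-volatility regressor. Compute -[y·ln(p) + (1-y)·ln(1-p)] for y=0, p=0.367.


BCE = -[y·ln(p) + (1-y)·ln(1-p)]
= -0 - 1·ln(1-0.367)
= -ln(0.633) = 0.4573

0.4573


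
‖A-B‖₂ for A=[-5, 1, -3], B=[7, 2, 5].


d = √((-5-7)² + (1-2)² + (-3-5)²)
  = √(144 + 1 + 64)
  = √209 = 14.4568

14.4568


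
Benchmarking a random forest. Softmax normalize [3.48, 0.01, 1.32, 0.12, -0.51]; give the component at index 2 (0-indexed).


Exponentials: e^3.48=32.4597, e^0.01=1.0101, e^1.32=3.7434, e^0.12=1.1275, e^-0.51=0.6005
Sum = 38.9412
Softmax = [0.8336, 0.0259, 0.0961, 0.029, 0.0154]
p[2] = 3.7434/38.9412 = 0.0961

0.0961


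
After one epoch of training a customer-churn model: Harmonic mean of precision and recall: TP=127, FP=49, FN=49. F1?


Precision = 127/176 = 0.7216
Recall = 127/176 = 0.7216
F1 = 2·P·R/(P+R) = 2·TP/(2·TP+FP+FN) = 254/(254+49+49) = 254/352 = 0.7216

0.7216


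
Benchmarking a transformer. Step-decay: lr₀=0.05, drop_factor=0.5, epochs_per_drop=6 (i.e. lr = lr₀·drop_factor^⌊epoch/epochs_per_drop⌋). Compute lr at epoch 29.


n_drops = ⌊29/6⌋ = 4
lr = 0.05·0.5^4 = 0.05·0.0625 = 0.003125

0.003125


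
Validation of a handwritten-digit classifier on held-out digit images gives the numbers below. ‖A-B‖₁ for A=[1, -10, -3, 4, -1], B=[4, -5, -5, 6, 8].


d = |1-4| + |-10+ 5| + |-3+ 5| + |4-6| + |-1-8|
  = 3 + 5 + 2 + 2 + 9
  = 21

21


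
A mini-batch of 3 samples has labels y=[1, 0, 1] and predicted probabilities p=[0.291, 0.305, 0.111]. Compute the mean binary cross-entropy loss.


L[0] = -ln(0.291) = 1.2344
L[1] = -ln(1-0.305) = -ln(0.695) = 0.3638
L[2] = -ln(0.111) = 2.1982
mean = (1.2344 + 0.3638 + 2.1982)/3 = 1.2655

1.2655


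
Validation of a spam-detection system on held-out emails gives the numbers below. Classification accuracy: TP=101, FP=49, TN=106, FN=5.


Accuracy = (TP+TN)/(TP+TN+FP+FN)
= (101+106)/(261)
= 207/261 = 79.31%

79.31%


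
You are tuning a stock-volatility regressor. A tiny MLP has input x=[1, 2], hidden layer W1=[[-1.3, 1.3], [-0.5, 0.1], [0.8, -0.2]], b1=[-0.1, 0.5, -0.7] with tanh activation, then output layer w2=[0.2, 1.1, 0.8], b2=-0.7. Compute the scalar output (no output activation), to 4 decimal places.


z1[0] = (-1.3)·(1) + (1.3)·(2) - 0.1 = 1.2
z1[1] = (-0.5)·(1) + (0.1)·(2) + 0.5 = 0.2
z1[2] = (0.8)·(1) + (-0.2)·(2) - 0.7 = -0.3
h = tanh(z1) = [0.8337, 0.1974, -0.2913]
output = (0.2)·(0.8337) + (1.1)·(0.1974) + (0.8)·(-0.2913) - 0.7 = -0.5492

-0.5492


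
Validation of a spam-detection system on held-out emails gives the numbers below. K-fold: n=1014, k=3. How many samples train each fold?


Fold size = 1014/3 = 338
Training per fold = 1014 - 338 = 676

676


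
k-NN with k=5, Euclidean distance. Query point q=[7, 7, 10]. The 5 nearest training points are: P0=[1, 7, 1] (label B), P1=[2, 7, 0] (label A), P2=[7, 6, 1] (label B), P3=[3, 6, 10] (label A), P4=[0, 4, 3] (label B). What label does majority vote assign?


d(q,P0) = 10.8167  (label B)
d(q,P1) = 11.1803  (label A)
d(q,P2) = 9.0554  (label B)
d(q,P3) = 4.1231  (label A)
d(q,P4) = 10.3441  (label B)
Votes: A=2, B=3
Majority → B

B


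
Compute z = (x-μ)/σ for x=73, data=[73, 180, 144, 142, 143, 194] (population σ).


μ = 146, σ = 38.3362
z = (73 - 146)/38.3362 = -1.9042

-1.9042


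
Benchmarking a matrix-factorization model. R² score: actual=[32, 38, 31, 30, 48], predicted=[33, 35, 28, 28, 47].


ȳ = 35.8
SS_res = Σ(y-ŷ)² = 24
SS_tot = Σ(y-ȳ)² = 224.8
R² = 1 - SS_res/SS_tot = 1 - 0.1068 = 0.8932

0.8932


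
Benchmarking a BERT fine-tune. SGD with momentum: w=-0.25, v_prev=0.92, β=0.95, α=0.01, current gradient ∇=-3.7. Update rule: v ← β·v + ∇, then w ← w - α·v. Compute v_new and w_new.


v_new = 0.95·0.92 - 3.7 = 0.874 - 3.7 = -2.826
w_new = -0.25 - 0.01·-2.826 = -0.25 + 0.02826 = -0.22174

v_new=-2.826, w_new=-0.22174


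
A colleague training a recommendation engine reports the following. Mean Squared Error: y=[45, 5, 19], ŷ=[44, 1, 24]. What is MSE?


Squared errors: (45-44)²=1, (5-1)²=16, (19-24)²=25
Sum = 42
MSE = 42/3 = 14

14


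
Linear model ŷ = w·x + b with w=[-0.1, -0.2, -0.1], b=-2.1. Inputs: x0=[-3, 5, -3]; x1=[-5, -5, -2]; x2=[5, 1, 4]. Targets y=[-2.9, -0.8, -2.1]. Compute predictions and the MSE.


ŷ0 = (-0.1)·(-3) + (-0.2)·(5) + (-0.1)·(-3) - 2.1 = -2.5
ŷ1 = (-0.1)·(-5) + (-0.2)·(-5) + (-0.1)·(-2) - 2.1 = -0.4
ŷ2 = (-0.1)·(5) + (-0.2)·(1) + (-0.1)·(4) - 2.1 = -3.2
errors² = [0.16, 0.16, 1.21]
MSE = 1.5300/3 = 0.51

0.51


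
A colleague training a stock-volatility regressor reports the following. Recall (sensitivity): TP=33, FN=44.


Recall = TP/(TP+FN)
= 33/(33+44)
= 33/77 = 42.86%

42.86%


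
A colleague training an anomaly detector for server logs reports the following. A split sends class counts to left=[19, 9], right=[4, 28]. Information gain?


Parent = [23, 37], H_parent = 0.9604
H_left = 0.9059 (n=28), H_right = 0.5436 (n=32)
H_children = (28/60)·0.9059 + (32/60)·0.5436 = 0.7127
IG = 0.9604 - 0.7127 = 0.2477

0.2477


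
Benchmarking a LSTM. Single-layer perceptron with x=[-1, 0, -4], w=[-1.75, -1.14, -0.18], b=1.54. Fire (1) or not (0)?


z = (-1)·(-1.75) + (0)·(-1.14) + (-4)·(-0.18) + 1.54
  = 4.01
step(z) = 1 (z≥0)

1


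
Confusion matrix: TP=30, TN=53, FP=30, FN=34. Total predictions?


Total = TP + TN + FP + FN
= 30 + 53 + 30 + 34
= 147
(Predicted positive: 60, predicted negative: 87)

147


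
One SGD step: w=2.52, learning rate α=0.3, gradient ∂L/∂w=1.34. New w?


w_new = w - α·∇
= 2.52 - 0.3·1.34
= 2.52 - 0.402
= 2.118

2.118


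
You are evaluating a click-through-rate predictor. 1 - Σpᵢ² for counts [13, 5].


Probabilities: [13/18, 5/18] ≈ [0.7222, 0.2778]
Σpᵢ² = (169 + 25)/18² = 194/324
Gini = 1 - Σpᵢ² = 1 - 194/324 = 0.4012

0.4012


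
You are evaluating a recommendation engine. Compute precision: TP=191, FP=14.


Precision = TP/(TP+FP)
= 191/(191+14)
= 191/205 = 93.17%

93.17%


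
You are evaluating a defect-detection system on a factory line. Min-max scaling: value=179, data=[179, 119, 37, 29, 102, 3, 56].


min=3, max=179
(179-3)/(179-3) = 176/176 = 1.0

1.0


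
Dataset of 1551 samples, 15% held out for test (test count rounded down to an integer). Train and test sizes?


Test = ⌊1551·15/100⌋ = 232
Train = 1551 - 232 = 1319

Train: 1319, Test: 232


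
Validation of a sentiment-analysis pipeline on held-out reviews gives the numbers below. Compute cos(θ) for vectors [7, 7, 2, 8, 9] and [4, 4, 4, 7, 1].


A·B = 7·4 + 7·4 + 2·4 + 8·7 + 9·1 = 129
‖A‖ = √247 = 15.7162, ‖B‖ = √98 = 9.8995
cos = 129/(√247·√98) = 129/√24206 = 0.8291

0.8291


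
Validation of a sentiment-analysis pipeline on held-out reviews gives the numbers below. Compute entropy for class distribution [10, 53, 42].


Probabilities: [10/105, 53/105, 42/105] ≈ [0.0952, 0.5048, 0.4]
H = -((10/105)·log₂(10/105) + (53/105)·log₂(53/105) + (42/105)·log₂(42/105))
  = 1.3497 bits

1.3497 bits


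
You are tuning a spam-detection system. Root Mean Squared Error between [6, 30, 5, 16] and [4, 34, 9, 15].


MSE = 37/4 = 9.25
RMSE = √(37/4) = 3.0414

3.0414


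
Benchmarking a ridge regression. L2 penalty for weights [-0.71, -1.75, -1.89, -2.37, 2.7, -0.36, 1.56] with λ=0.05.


‖w‖₂² = (-0.71)² + (-1.75)² + (-1.89)² + (-2.37)² + (2.7)² + (-0.36)² + (1.56)²
     = 0.5041 + 3.0625 + 3.5721 + 5.6169 + 7.29 + 0.1296 + 2.4336
     = 22.6088
λ·‖w‖₂² = 0.05·22.6088 = 1.13044

1.13044


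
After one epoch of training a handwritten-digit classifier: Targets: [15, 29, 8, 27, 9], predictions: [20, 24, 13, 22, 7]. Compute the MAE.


Absolute errors: |15-20|=5, |29-24|=5, |8-13|=5, |27-22|=5, |9-7|=2
Sum = 22
MAE = 22/5 = 22/5

22/5


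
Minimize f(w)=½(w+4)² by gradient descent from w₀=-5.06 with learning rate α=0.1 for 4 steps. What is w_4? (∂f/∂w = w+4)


step 1: grad = -5.06+4 = -1.06; w = -5.06 - 0.1·(-1.06) = -4.954
step 2: grad = -4.954+4 = -0.954; w = -4.954 - 0.1·(-0.954) = -4.8586
step 3: grad = -4.8586+4 = -0.8586; w = -4.8586 - 0.1·(-0.8586) = -4.77274
step 4: grad = -4.77274+4 = -0.77274; w = -4.77274 - 0.1·(-0.77274) = -4.695466

-4.695466


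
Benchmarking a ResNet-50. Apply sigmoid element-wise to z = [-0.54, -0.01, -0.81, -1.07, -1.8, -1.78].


σ(-0.54) = 1/(1+e^0.54) = 0.3682
σ(-0.01) = 1/(1+e^0.01) = 0.4975
σ(-0.81) = 1/(1+e^0.81) = 0.3079
σ(-1.07) = 1/(1+e^1.07) = 0.2554
σ(-1.8) = 1/(1+e^1.8) = 0.1419
σ(-1.78) = 1/(1+e^1.78) = 0.1443
result = [0.3682, 0.4975, 0.3079, 0.2554, 0.1419, 0.1443]

[0.3682, 0.4975, 0.3079, 0.2554, 0.1419, 0.1443]


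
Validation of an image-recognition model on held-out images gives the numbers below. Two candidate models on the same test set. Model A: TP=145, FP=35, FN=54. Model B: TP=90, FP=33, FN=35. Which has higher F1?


Model A: P=145/180=0.8056, R=145/199=0.7286, F1=2PR/(P+R)=2TP/(2TP+FP+FN)=290/379=0.7652
Model B: P=90/123=0.7317, R=90/125=0.72, F1=2PR/(P+R)=2TP/(2TP+FP+FN)=180/248=0.7258
0.7652 > 0.7258 → Model A

Model A


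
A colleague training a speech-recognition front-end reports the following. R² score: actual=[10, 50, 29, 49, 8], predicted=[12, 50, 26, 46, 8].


ȳ = 29.2
SS_res = Σ(y-ŷ)² = 22
SS_tot = Σ(y-ȳ)² = 1642.8
R² = 1 - SS_res/SS_tot = 1 - 0.0134 = 0.9866

0.9866


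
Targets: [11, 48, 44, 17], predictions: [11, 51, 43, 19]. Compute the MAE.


Absolute errors: |11-11|=0, |48-51|=3, |44-43|=1, |17-19|=2
Sum = 6
MAE = 6/4 = 3/2

3/2


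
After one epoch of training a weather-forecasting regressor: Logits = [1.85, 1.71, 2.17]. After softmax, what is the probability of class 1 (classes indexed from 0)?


Exponentials: e^1.85=6.3598, e^1.71=5.529, e^2.17=8.7583
Sum = 20.6471
Softmax = [0.308, 0.2678, 0.4242]
p[1] = 5.529/20.6471 = 0.2678

0.2678
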